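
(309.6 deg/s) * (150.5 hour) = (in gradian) 1.864e+08. Check: 1 deg/s = 0.017453293 rad/s, so 309.6 deg/s = 309.6 * 0.017453293 = 5.4035394 rad/s. 1 hour = 3600 s, so 150.5 hour = 150.5 * 3600 = 541800 s. Combine: 5.4035394 rad/s * 541800 s = 2927637.6 rad. 1 gradian = 0.015707963 rad, so 2927637.6 rad = 2927637.6 / 0.015707963 = 1.863792e+08 gradian ≈ 1.864e+08 gradian (4 s.f.).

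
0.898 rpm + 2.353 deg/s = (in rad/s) 1 rpm = 0.10471976 rad/s, so 0.898 rpm = 0.898 * 0.10471976 = 0.09403834 rad/s. 1 deg/s = 0.017453293 rad/s, so 2.353 deg/s = 2.353 * 0.017453293 = 0.041067597 rad/s. Sum: 0.09403834 + 0.041067597 = 0.13510594 rad/s. Result: 0.13510594 rad/s ≈ 0.1351 rad/s (4 s.f.). Final answer: 0.1351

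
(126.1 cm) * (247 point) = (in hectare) 1.099e-05. Check: 1 cm = 0.01 m, so 126.1 cm = 126.1 * 0.01 = 1.261 m. 1 point = 0.00035277778 m, so 247 point = 247 * 0.00035277778 = 0.087136111 m. Combine: 1.261 m * 0.087136111 m = 0.10987864 m^2. 1 hectare = 10000 m^2, so 0.10987864 m^2 = 0.10987864 / 10000 = 1.0987864e-05 hectare ≈ 1.099e-05 hectare (4 s.f.).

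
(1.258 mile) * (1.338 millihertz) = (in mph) 6.06. Check: 1 mile = 1609.344 m, so 1.258 mile = 1.258 * 1609.344 = 2024.5548 m. 1 millihertz = 0.001 Hz, so 1.338 millihertz = 1.338 * 0.001 = 0.001338 Hz. Combine: 2024.5548 m * 0.001338 Hz = 2.7088543 m/s. 1 mph = 0.44704 m/s, so 2.7088543 m/s = 2.7088543 / 0.44704 = 6.0595344 mph ≈ 6.06 mph (4 s.f.).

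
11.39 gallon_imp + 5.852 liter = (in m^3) 1 gallon_imp = 0.00454609 m^3, so 11.39 gallon_imp = 11.39 * 0.00454609 = 0.051779965 m^3. 1 liter = 0.001 m^3, so 5.852 liter = 5.852 * 0.001 = 0.005852 m^3. Sum: 0.051779965 + 0.005852 = 0.057631965 m^3. Result: 0.057631965 m^3 ≈ 0.05763 m^3 (4 s.f.). Final answer: 0.05763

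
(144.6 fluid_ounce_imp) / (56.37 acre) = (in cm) 1 fluid_ounce_imp = 2.8413063e-05 m^3, so 144.6 fluid_ounce_imp = 144.6 * 2.8413063e-05 = 0.0041085288 m^3. 1 acre = 4046.8564 m^2, so 56.37 acre = 56.37 * 4046.8564 = 228121.3 m^2. Combine: 0.0041085288 m^3 / 228121.3 m^2 = 1.8010282e-08 m. 1 cm = 0.01 m, so 1.8010282e-08 m = 1.8010282e-08 / 0.01 = 1.8010282e-06 cm ≈ 1.801e-06 cm (4 s.f.). Final answer: 1.801e-06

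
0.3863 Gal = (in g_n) 0.0003939. Check: 1 Gal = 0.01 m/s^2, so 0.3863 Gal = 0.3863 * 0.01 = 0.003863 m/s^2. 1 g_n = 9.80665 m/s^2, so 0.003863 m/s^2 = 0.003863 / 9.80665 = 0.00039391637 g_n ≈ 0.0003939 g_n (4 s.f.).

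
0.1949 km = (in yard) 1 km = 1000 m, so 0.1949 km = 0.1949 * 1000 = 194.9 m. 1 yard = 0.9144 m, so 194.9 m = 194.9 / 0.9144 = 213.14523 yard ≈ 213.1 yard (4 s.f.). Final answer: 213.1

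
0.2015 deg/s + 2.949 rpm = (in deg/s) 17.9. Check: 1 deg/s = 0.017453293 rad/s, so 0.2015 deg/s = 0.2015 * 0.017453293 = 0.0035168384 rad/s. 1 rpm = 0.10471976 rad/s, so 2.949 rpm = 2.949 * 0.10471976 = 0.30881856 rad/s. Sum: 0.0035168384 + 0.30881856 = 0.3123354 rad/s. 1 deg/s = 0.017453293 rad/s, so 0.3123354 rad/s = 0.3123354 / 0.017453293 = 17.8955 deg/s ≈ 17.9 deg/s (4 s.f.).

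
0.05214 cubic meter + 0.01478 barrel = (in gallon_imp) 11.99. Check: 0.05214 cubic meter = 0.05214 m^3. 1 barrel = 0.15898729 m^3, so 0.01478 barrel = 0.01478 * 0.15898729 = 0.0023498322 m^3. Sum: 0.05214 + 0.0023498322 = 0.054489832 m^3. 1 gallon_imp = 0.00454609 m^3, so 0.054489832 m^3 = 0.054489832 / 0.00454609 = 11.986087 gallon_imp ≈ 11.99 gallon_imp (4 s.f.).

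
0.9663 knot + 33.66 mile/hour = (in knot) 30.22. Check: 1 knot = 0.51444444 m/s, so 0.9663 knot = 0.9663 * 0.51444444 = 0.49710767 m/s. 1 mile/hour = 0.44704 m/s, so 33.66 mile/hour = 33.66 * 0.44704 = 15.047366 m/s. Sum: 0.49710767 + 15.047366 = 15.544474 m/s. 1 knot = 0.51444444 m/s, so 15.544474 m/s = 15.544474 / 0.51444444 = 30.21604 knot ≈ 30.22 knot (4 s.f.).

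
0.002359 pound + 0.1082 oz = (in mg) 1 pound = 0.45359237 kg, so 0.002359 pound = 0.002359 * 0.45359237 = 0.0010700244 kg. 1 oz = 0.028349523 kg, so 0.1082 oz = 0.1082 * 0.028349523 = 0.0030674184 kg. Sum: 0.0010700244 + 0.0030674184 = 0.0041374428 kg. 1 mg = 1e-06 kg, so 0.0041374428 kg = 0.0041374428 / 1e-06 = 4137.4428 mg ≈ 4137 mg (4 s.f.). Final answer: 4137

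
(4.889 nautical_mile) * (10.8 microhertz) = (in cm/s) 1 nautical_mile = 1852 m, so 4.889 nautical_mile = 4.889 * 1852 = 9054.428 m. 1 microhertz = 1e-06 Hz, so 10.8 microhertz = 10.8 * 1e-06 = 1.08e-05 Hz. Combine: 9054.428 m * 1.08e-05 Hz = 0.097787822 m/s. 1 cm/s = 0.01 m/s, so 0.097787822 m/s = 0.097787822 / 0.01 = 9.7787822 cm/s ≈ 9.779 cm/s (4 s.f.). Final answer: 9.779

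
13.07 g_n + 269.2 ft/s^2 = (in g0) 1 g_n = 9.80665 m/s^2, so 13.07 g_n = 13.07 * 9.80665 = 128.17292 m/s^2. 1 ft/s^2 = 0.3048 m/s^2, so 269.2 ft/s^2 = 269.2 * 0.3048 = 82.05216 m/s^2. Sum: 128.17292 + 82.05216 = 210.22508 m/s^2. 1 g0 = 9.80665 m/s^2, so 210.22508 m/s^2 = 210.22508 / 9.80665 = 21.436992 g0 ≈ 21.44 g0 (4 s.f.). Final answer: 21.44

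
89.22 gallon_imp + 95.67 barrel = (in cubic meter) 15.62. Check: 1 gallon_imp = 0.00454609 m^3, so 89.22 gallon_imp = 89.22 * 0.00454609 = 0.40560215 m^3. 1 barrel = 0.15898729 m^3, so 95.67 barrel = 95.67 * 0.15898729 = 15.210315 m^3. Sum: 0.40560215 + 15.210315 = 15.615917 m^3. 15.615917 m^3 = 15.615917 cubic meter ≈ 15.62 cubic meter (4 s.f.).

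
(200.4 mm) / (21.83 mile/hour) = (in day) 1 mm = 0.001 m, so 200.4 mm = 200.4 * 0.001 = 0.2004 m. 1 mile/hour = 0.44704 m/s, so 21.83 mile/hour = 21.83 * 0.44704 = 9.7588832 m/s. Combine: 0.2004 m / 9.7588832 m/s = 0.020535137 s. 1 day = 86400 s, so 0.020535137 s = 0.020535137 / 86400 = 2.3767519e-07 day ≈ 2.377e-07 day (4 s.f.). Final answer: 2.377e-07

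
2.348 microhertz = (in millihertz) 0.002348. Check: 1 microhertz = 1e-06 Hz, so 2.348 microhertz = 2.348 * 1e-06 = 2.348e-06 Hz. 1 millihertz = 0.001 Hz, so 2.348e-06 Hz = 2.348e-06 / 0.001 = 0.002348 millihertz.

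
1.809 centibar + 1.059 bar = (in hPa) 1077. Check: 1 centibar = 1000 Pa, so 1.809 centibar = 1.809 * 1000 = 1809 Pa. 1 bar = 100000 Pa, so 1.059 bar = 1.059 * 100000 = 105900 Pa. Sum: 1809 + 105900 = 107709 Pa. 1 hPa = 100 Pa, so 107709 Pa = 107709 / 100 = 1077.09 hPa ≈ 1077 hPa (4 s.f.).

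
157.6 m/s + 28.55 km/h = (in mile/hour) 157.6 m/s is already in m/s. 1 km/h = 0.27777778 m/s, so 28.55 km/h = 28.55 * 0.27777778 = 7.9305556 m/s. Sum: 157.6 + 7.9305556 = 165.53056 m/s. 1 mile/hour = 0.44704 m/s, so 165.53056 m/s = 165.53056 / 0.44704 = 370.28131 mile/hour ≈ 370.3 mile/hour (4 s.f.). Final answer: 370.3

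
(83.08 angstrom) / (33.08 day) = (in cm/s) 1 angstrom = 1e-10 m, so 83.08 angstrom = 83.08 * 1e-10 = 8.308e-09 m. 1 day = 86400 s, so 33.08 day = 33.08 * 86400 = 2858112 s. Combine: 8.308e-09 m / 2858112 s = 2.906814e-15 m/s. 1 cm/s = 0.01 m/s, so 2.906814e-15 m/s = 2.906814e-15 / 0.01 = 2.906814e-13 cm/s ≈ 2.907e-13 cm/s (4 s.f.). Final answer: 2.907e-13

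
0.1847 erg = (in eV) 1 erg = 1e-07 J, so 0.1847 erg = 0.1847 * 1e-07 = 1.847e-08 J. 1 eV = 1.6021766e-19 J, so 1.847e-08 J = 1.847e-08 / 1.6021766e-19 = 1.1528067e+11 eV ≈ 1.153e+11 eV (4 s.f.). Final answer: 1.153e+11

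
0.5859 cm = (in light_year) 1 cm = 0.01 m, so 0.5859 cm = 0.5859 * 0.01 = 0.005859 m. 1 light_year = 9.4607305e+15 m, so 0.005859 m = 0.005859 / 9.4607305e+15 = 6.1929679e-19 light_year ≈ 6.193e-19 light_year (4 s.f.). Final answer: 6.193e-19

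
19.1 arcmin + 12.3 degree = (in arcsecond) 4.543e+04. Check: 1 arcmin = 0.00029088821 rad, so 19.1 arcmin = 19.1 * 0.00029088821 = 0.0055559648 rad. 1 degree = 0.017453293 rad, so 12.3 degree = 12.3 * 0.017453293 = 0.2146755 rad. Sum: 0.0055559648 + 0.2146755 = 0.22023146 rad. 1 arcsecond = 4.8481368e-06 rad, so 0.22023146 rad = 0.22023146 / 4.8481368e-06 = 45426 arcsecond ≈ 4.543e+04 arcsecond (4 s.f.).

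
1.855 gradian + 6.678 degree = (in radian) 0.1457. Check: 1 gradian = 0.015707963 rad, so 1.855 gradian = 1.855 * 0.015707963 = 0.029138272 rad. 1 degree = 0.017453293 rad, so 6.678 degree = 6.678 * 0.017453293 = 0.11655309 rad. Sum: 0.029138272 + 0.11655309 = 0.14569136 rad. 0.14569136 rad = 0.14569136 radian ≈ 0.1457 radian (4 s.f.).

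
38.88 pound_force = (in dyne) 1 pound_force = 4.4482216 N, so 38.88 pound_force = 38.88 * 4.4482216 = 172.94686 N. 1 dyne = 1e-05 N, so 172.94686 N = 172.94686 / 1e-05 = 17294686 dyne ≈ 1.729e+07 dyne (4 s.f.). Final answer: 1.729e+07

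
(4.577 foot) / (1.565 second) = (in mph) 1 foot = 0.3048 m, so 4.577 foot = 4.577 * 0.3048 = 1.3950696 m. 1.565 second = 1.565 s. Combine: 1.3950696 m / 1.565 s = 0.89141827 m/s. 1 mph = 0.44704 m/s, so 0.89141827 m/s = 0.89141827 / 0.44704 = 1.9940459 mph ≈ 1.994 mph (4 s.f.). Final answer: 1.994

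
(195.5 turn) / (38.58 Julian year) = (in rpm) 1 turn = 6.2831853 rad, so 195.5 turn = 195.5 * 6.2831853 = 1228.3627 rad. 1 Julian year = 31557600 s, so 38.58 Julian year = 38.58 * 31557600 = 1.2174922e+09 s. Combine: 1228.3627 rad / 1.2174922e+09 s = 1.0089286e-06 rad/s. 1 rpm = 0.10471976 rad/s, so 1.0089286e-06 rad/s = 1.0089286e-06 / 0.10471976 = 9.6345586e-06 rpm ≈ 9.635e-06 rpm (4 s.f.). Final answer: 9.635e-06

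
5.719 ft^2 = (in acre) 0.0001313. Check: 1 ft^2 = 0.09290304 m^2, so 5.719 ft^2 = 5.719 * 0.09290304 = 0.53131249 m^2. 1 acre = 4046.8564 m^2, so 0.53131249 m^2 = 0.53131249 / 4046.8564 = 0.00013129017 acre ≈ 0.0001313 acre (4 s.f.).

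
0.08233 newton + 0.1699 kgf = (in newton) 0.08233 newton = 0.08233 N. 1 kgf = 9.80665 N, so 0.1699 kgf = 0.1699 * 9.80665 = 1.6661498 N. Sum: 0.08233 + 1.6661498 = 1.7484798 N. 1.7484798 N = 1.7484798 newton ≈ 1.748 newton (4 s.f.). Final answer: 1.748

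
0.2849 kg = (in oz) 1 oz = 0.028349523 kg, so 0.2849 kg = 0.2849 / 0.028349523 = 10.049552 oz ≈ 10.05 oz (4 s.f.). Final answer: 10.05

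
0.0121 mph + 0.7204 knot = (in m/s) 0.376. Check: 1 mph = 0.44704 m/s, so 0.0121 mph = 0.0121 * 0.44704 = 0.005409184 m/s. 1 knot = 0.51444444 m/s, so 0.7204 knot = 0.7204 * 0.51444444 = 0.37060578 m/s. Sum: 0.005409184 + 0.37060578 = 0.37601496 m/s. Result: 0.37601496 m/s ≈ 0.376 m/s (4 s.f.).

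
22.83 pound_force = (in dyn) 1 pound_force = 4.4482216 N, so 22.83 pound_force = 22.83 * 4.4482216 = 101.5529 N. 1 dyn = 1e-05 N, so 101.5529 N = 101.5529 / 1e-05 = 10155290 dyn ≈ 1.016e+07 dyn (4 s.f.). Final answer: 1.016e+07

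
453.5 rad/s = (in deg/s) 1 deg/s = 0.017453293 rad/s, so 453.5 rad/s = 453.5 / 0.017453293 = 25983.636 deg/s ≈ 2.598e+04 deg/s (4 s.f.). Final answer: 2.598e+04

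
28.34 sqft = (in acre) 0.0006506. Check: 1 sqft = 0.09290304 m^2, so 28.34 sqft = 28.34 * 0.09290304 = 2.6328722 m^2. 1 acre = 4046.8564 m^2, so 2.6328722 m^2 = 2.6328722 / 4046.8564 = 0.00065059688 acre ≈ 0.0006506 acre (4 s.f.).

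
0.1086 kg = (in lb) 0.2394. Check: 1 lb = 0.45359237 kg, so 0.1086 kg = 0.1086 / 0.45359237 = 0.23942202 lb ≈ 0.2394 lb (4 s.f.).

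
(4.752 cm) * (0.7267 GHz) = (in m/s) 3.453e+07. Check: 1 cm = 0.01 m, so 4.752 cm = 4.752 * 0.01 = 0.04752 m. 1 GHz = 1e+09 Hz, so 0.7267 GHz = 0.7267 * 1e+09 = 7.267e+08 Hz. Combine: 0.04752 m * 7.267e+08 Hz = 34532784 m/s. Result: 34532784 m/s ≈ 3.453e+07 m/s (4 s.f.).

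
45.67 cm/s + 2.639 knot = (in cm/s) 1 cm/s = 0.01 m/s, so 45.67 cm/s = 45.67 * 0.01 = 0.4567 m/s. 1 knot = 0.51444444 m/s, so 2.639 knot = 2.639 * 0.51444444 = 1.3576189 m/s. Sum: 0.4567 + 1.3576189 = 1.8143189 m/s. 1 cm/s = 0.01 m/s, so 1.8143189 m/s = 1.8143189 / 0.01 = 181.43189 cm/s ≈ 181.4 cm/s (4 s.f.). Final answer: 181.4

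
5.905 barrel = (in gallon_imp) 1 barrel = 0.15898729 m^3, so 5.905 barrel = 5.905 * 0.15898729 = 0.93881998 m^3. 1 gallon_imp = 0.00454609 m^3, so 0.93881998 m^3 = 0.93881998 / 0.00454609 = 206.51152 gallon_imp ≈ 206.5 gallon_imp (4 s.f.). Final answer: 206.5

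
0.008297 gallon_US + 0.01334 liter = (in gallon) 1 gallon_US = 0.0037854118 m^3, so 0.008297 gallon_US = 0.008297 * 0.0037854118 = 3.1407562e-05 m^3. 1 liter = 0.001 m^3, so 0.01334 liter = 0.01334 * 0.001 = 1.334e-05 m^3. Sum: 3.1407562e-05 + 1.334e-05 = 4.4747562e-05 m^3. 1 gallon = 0.0037854118 m^3, so 4.4747562e-05 m^3 = 4.4747562e-05 / 0.0037854118 = 0.011821055 gallon ≈ 0.01182 gallon (4 s.f.). Final answer: 0.01182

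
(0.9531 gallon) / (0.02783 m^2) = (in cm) 12.96. Check: 1 gallon = 0.0037854118 m^3, so 0.9531 gallon = 0.9531 * 0.0037854118 = 0.003607876 m^3. 0.02783 m^2 is already in m^2. Combine: 0.003607876 m^3 / 0.02783 m^2 = 0.12963981 m. 1 cm = 0.01 m, so 0.12963981 m = 0.12963981 / 0.01 = 12.963981 cm ≈ 12.96 cm (4 s.f.).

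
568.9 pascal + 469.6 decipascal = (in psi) 0.08932. Check: 568.9 pascal = 568.9 Pa. 1 decipascal = 0.1 Pa, so 469.6 decipascal = 469.6 * 0.1 = 46.96 Pa. Sum: 568.9 + 46.96 = 615.86 Pa. 1 psi = 6894.7573 Pa, so 615.86 Pa = 615.86 / 6894.7573 = 0.089322941 psi ≈ 0.08932 psi (4 s.f.).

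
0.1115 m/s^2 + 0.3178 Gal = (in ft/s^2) 0.3762. Check: 0.1115 m/s^2 is already in m/s^2. 1 Gal = 0.01 m/s^2, so 0.3178 Gal = 0.3178 * 0.01 = 0.003178 m/s^2. Sum: 0.1115 + 0.003178 = 0.114678 m/s^2. 1 ft/s^2 = 0.3048 m/s^2, so 0.114678 m/s^2 = 0.114678 / 0.3048 = 0.37624016 ft/s^2 ≈ 0.3762 ft/s^2 (4 s.f.).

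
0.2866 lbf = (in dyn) 1 lbf = 4.4482216 N, so 0.2866 lbf = 0.2866 * 4.4482216 = 1.2748603 N. 1 dyn = 1e-05 N, so 1.2748603 N = 1.2748603 / 1e-05 = 127486.03 dyn ≈ 1.275e+05 dyn (4 s.f.). Final answer: 1.275e+05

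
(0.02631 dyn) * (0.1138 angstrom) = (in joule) 1 dyn = 1e-05 N, so 0.02631 dyn = 0.02631 * 1e-05 = 2.631e-07 N. 1 angstrom = 1e-10 m, so 0.1138 angstrom = 0.1138 * 1e-10 = 1.138e-11 m. Combine: 2.631e-07 N * 1.138e-11 m = 2.994078e-18 J. 2.994078e-18 J = 2.994078e-18 joule ≈ 2.994e-18 joule (4 s.f.). Final answer: 2.994e-18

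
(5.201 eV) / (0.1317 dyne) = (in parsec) 1 eV = 1.6021766e-19 J, so 5.201 eV = 5.201 * 1.6021766e-19 = 8.3329207e-19 J. 1 dyne = 1e-05 N, so 0.1317 dyne = 0.1317 * 1e-05 = 1.317e-06 N. Combine: 8.3329207e-19 J / 1.317e-06 N = 6.3271987e-13 m. 1 parsec = 3.0856776e+16 m, so 6.3271987e-13 m = 6.3271987e-13 / 3.0856776e+16 = 2.0505054e-29 parsec ≈ 2.051e-29 parsec (4 s.f.). Final answer: 2.051e-29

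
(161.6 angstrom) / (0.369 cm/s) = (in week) 1 angstrom = 1e-10 m, so 161.6 angstrom = 161.6 * 1e-10 = 1.616e-08 m. 1 cm/s = 0.01 m/s, so 0.369 cm/s = 0.369 * 0.01 = 0.00369 m/s. Combine: 1.616e-08 m / 0.00369 m/s = 4.3794038e-06 s. 1 week = 604800 s, so 4.3794038e-06 s = 4.3794038e-06 / 604800 = 7.2410777e-12 week ≈ 7.241e-12 week (4 s.f.). Final answer: 7.241e-12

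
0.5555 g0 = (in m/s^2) 5.448. Check: 1 g0 = 9.80665 m/s^2, so 0.5555 g0 = 0.5555 * 9.80665 = 5.4475941 m/s^2. Result: 5.4475941 m/s^2 ≈ 5.448 m/s^2 (4 s.f.).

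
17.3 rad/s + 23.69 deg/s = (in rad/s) 17.3 rad/s is already in rad/s. 1 deg/s = 0.017453293 rad/s, so 23.69 deg/s = 23.69 * 0.017453293 = 0.4134685 rad/s. Sum: 17.3 + 0.4134685 = 17.713468 rad/s. Result: 17.713468 rad/s ≈ 17.71 rad/s (4 s.f.). Final answer: 17.71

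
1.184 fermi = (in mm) 1 fermi = 1e-15 m, so 1.184 fermi = 1.184 * 1e-15 = 1.184e-15 m. 1 mm = 0.001 m, so 1.184e-15 m = 1.184e-15 / 0.001 = 1.184e-12 mm. Final answer: 1.184e-12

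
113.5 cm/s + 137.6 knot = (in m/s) 1 cm/s = 0.01 m/s, so 113.5 cm/s = 113.5 * 0.01 = 1.135 m/s. 1 knot = 0.51444444 m/s, so 137.6 knot = 137.6 * 0.51444444 = 70.787556 m/s. Sum: 1.135 + 70.787556 = 71.922556 m/s. Result: 71.922556 m/s ≈ 71.92 m/s (4 s.f.). Final answer: 71.92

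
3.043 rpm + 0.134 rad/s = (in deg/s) 25.94. Check: 1 rpm = 0.10471976 rad/s, so 3.043 rpm = 3.043 * 0.10471976 = 0.31866221 rad/s. 0.134 rad/s is already in rad/s. Sum: 0.31866221 + 0.134 = 0.45266221 rad/s. 1 deg/s = 0.017453293 rad/s, so 0.45266221 rad/s = 0.45266221 / 0.017453293 = 25.935634 deg/s ≈ 25.94 deg/s (4 s.f.).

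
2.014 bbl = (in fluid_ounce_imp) 1.127e+04. Check: 1 bbl = 0.15898729 m^3, so 2.014 bbl = 2.014 * 0.15898729 = 0.32020041 m^3. 1 fluid_ounce_imp = 2.8413063e-05 m^3, so 0.32020041 m^3 = 0.32020041 / 2.8413063e-05 = 11269.479 fluid_ounce_imp ≈ 1.127e+04 fluid_ounce_imp (4 s.f.).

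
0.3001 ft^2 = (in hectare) 2.788e-06. Check: 1 ft^2 = 0.09290304 m^2, so 0.3001 ft^2 = 0.3001 * 0.09290304 = 0.027880202 m^2. 1 hectare = 10000 m^2, so 0.027880202 m^2 = 0.027880202 / 10000 = 2.7880202e-06 hectare ≈ 2.788e-06 hectare (4 s.f.).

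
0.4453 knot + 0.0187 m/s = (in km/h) 0.892. Check: 1 knot = 0.51444444 m/s, so 0.4453 knot = 0.4453 * 0.51444444 = 0.22908211 m/s. 0.0187 m/s is already in m/s. Sum: 0.22908211 + 0.0187 = 0.24778211 m/s. 1 km/h = 0.27777778 m/s, so 0.24778211 m/s = 0.24778211 / 0.27777778 = 0.8920156 km/h ≈ 0.892 km/h (4 s.f.).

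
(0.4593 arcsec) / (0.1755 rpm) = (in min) 2.019e-06. Check: 1 arcsec = 4.8481368e-06 rad, so 0.4593 arcsec = 0.4593 * 4.8481368e-06 = 2.2267492e-06 rad. 1 rpm = 0.10471976 rad/s, so 0.1755 rpm = 0.1755 * 0.10471976 = 0.018378317 rad/s. Combine: 2.2267492e-06 rad / 0.018378317 rad/s = 0.00012116176 s. 1 min = 60 s, so 0.00012116176 s = 0.00012116176 / 60 = 2.0193627e-06 min ≈ 2.019e-06 min (4 s.f.).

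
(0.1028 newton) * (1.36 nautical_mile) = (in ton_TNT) 6.188e-08. Check: 0.1028 newton = 0.1028 N. 1 nautical_mile = 1852 m, so 1.36 nautical_mile = 1.36 * 1852 = 2518.72 m. Combine: 0.1028 N * 2518.72 m = 258.92442 J. 1 ton_TNT = 4.184e+09 J, so 258.92442 J = 258.92442 / 4.184e+09 = 6.1884421e-08 ton_TNT ≈ 6.188e-08 ton_TNT (4 s.f.).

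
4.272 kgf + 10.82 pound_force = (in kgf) 1 kgf = 9.80665 N, so 4.272 kgf = 4.272 * 9.80665 = 41.894009 N. 1 pound_force = 4.4482216 N, so 10.82 pound_force = 10.82 * 4.4482216 = 48.129758 N. Sum: 41.894009 + 48.129758 = 90.023767 N. 1 kgf = 9.80665 N, so 90.023767 N = 90.023767 / 9.80665 = 9.1798694 kgf ≈ 9.18 kgf (4 s.f.). Final answer: 9.18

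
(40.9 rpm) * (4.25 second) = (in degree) 1043. Check: 1 rpm = 0.10471976 rad/s, so 40.9 rpm = 40.9 * 0.10471976 = 4.283038 rad/s. 4.25 second = 4.25 s. Combine: 4.283038 rad/s * 4.25 s = 18.202911 rad. 1 degree = 0.017453293 rad, so 18.202911 rad = 18.202911 / 0.017453293 = 1042.95 degree ≈ 1043 degree (4 s.f.).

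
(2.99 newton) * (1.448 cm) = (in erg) 4.33e+05. Check: 2.99 newton = 2.99 N. 1 cm = 0.01 m, so 1.448 cm = 1.448 * 0.01 = 0.01448 m. Combine: 2.99 N * 0.01448 m = 0.0432952 J. 1 erg = 1e-07 J, so 0.0432952 J = 0.0432952 / 1e-07 = 432952 erg ≈ 4.33e+05 erg (4 s.f.).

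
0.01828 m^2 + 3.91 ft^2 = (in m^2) 0.3815. Check: 0.01828 m^2 is already in m^2. 1 ft^2 = 0.09290304 m^2, so 3.91 ft^2 = 3.91 * 0.09290304 = 0.36325089 m^2. Sum: 0.01828 + 0.36325089 = 0.38153089 m^2. Result: 0.38153089 m^2 ≈ 0.3815 m^2 (4 s.f.).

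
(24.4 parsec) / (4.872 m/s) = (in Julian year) 4.897e+09. Check: 1 parsec = 3.0856776e+16 m, so 24.4 parsec = 24.4 * 3.0856776e+16 = 7.5290533e+17 m. 4.872 m/s is already in m/s. Combine: 7.5290533e+17 m / 4.872 m/s = 1.5453722e+17 s. 1 Julian year = 31557600 s, so 1.5453722e+17 s = 1.5453722e+17 / 31557600 = 4.896989e+09 Julian year ≈ 4.897e+09 Julian year (4 s.f.).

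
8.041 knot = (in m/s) 4.137. Check: 1 knot = 0.51444444 m/s, so 8.041 knot = 8.041 * 0.51444444 = 4.1366478 m/s. Result: 4.1366478 m/s ≈ 4.137 m/s (4 s.f.).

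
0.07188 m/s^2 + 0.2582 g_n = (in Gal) 260.4. Check: 0.07188 m/s^2 is already in m/s^2. 1 g_n = 9.80665 m/s^2, so 0.2582 g_n = 0.2582 * 9.80665 = 2.532077 m/s^2. Sum: 0.07188 + 2.532077 = 2.603957 m/s^2. 1 Gal = 0.01 m/s^2, so 2.603957 m/s^2 = 2.603957 / 0.01 = 260.3957 Gal ≈ 260.4 Gal (4 s.f.).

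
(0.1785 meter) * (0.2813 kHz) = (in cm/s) 0.1785 meter = 0.1785 m. 1 kHz = 1000 Hz, so 0.2813 kHz = 0.2813 * 1000 = 281.3 Hz. Combine: 0.1785 m * 281.3 Hz = 50.21205 m/s. 1 cm/s = 0.01 m/s, so 50.21205 m/s = 50.21205 / 0.01 = 5021.205 cm/s ≈ 5021 cm/s (4 s.f.). Final answer: 5021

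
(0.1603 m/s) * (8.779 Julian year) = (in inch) 0.1603 m/s is already in m/s. 1 Julian year = 31557600 s, so 8.779 Julian year = 8.779 * 31557600 = 2.7704417e+08 s. Combine: 0.1603 m/s * 2.7704417e+08 s = 44410181 m. 1 inch = 0.0254 m, so 44410181 m = 44410181 / 0.0254 = 1.7484323e+09 inch ≈ 1.748e+09 inch (4 s.f.). Final answer: 1.748e+09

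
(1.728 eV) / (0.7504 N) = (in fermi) 1 eV = 1.6021766e-19 J, so 1.728 eV = 1.728 * 1.6021766e-19 = 2.7685612e-19 J. 0.7504 N is already in N. Combine: 2.7685612e-19 J / 0.7504 N = 3.6894473e-19 m. 1 fermi = 1e-15 m, so 3.6894473e-19 m = 3.6894473e-19 / 1e-15 = 0.00036894473 fermi ≈ 0.0003689 fermi (4 s.f.). Final answer: 0.0003689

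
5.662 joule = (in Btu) 0.005367. Check: 5.662 joule = 5.662 J. 1 Btu = 1055.0559 J, so 5.662 J = 5.662 / 1055.0559 = 0.0053665405 Btu ≈ 0.005367 Btu (4 s.f.).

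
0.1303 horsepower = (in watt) 1 horsepower = 745.69987 W, so 0.1303 horsepower = 0.1303 * 745.69987 = 97.164693 W. 97.164693 W = 97.164693 watt ≈ 97.16 watt (4 s.f.). Final answer: 97.16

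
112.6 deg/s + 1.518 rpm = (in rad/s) 1 deg/s = 0.017453293 rad/s, so 112.6 deg/s = 112.6 * 0.017453293 = 1.9652407 rad/s. 1 rpm = 0.10471976 rad/s, so 1.518 rpm = 1.518 * 0.10471976 = 0.15896459 rad/s. Sum: 1.9652407 + 0.15896459 = 2.1242053 rad/s. Result: 2.1242053 rad/s ≈ 2.124 rad/s (4 s.f.). Final answer: 2.124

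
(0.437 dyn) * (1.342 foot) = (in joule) 1 dyn = 1e-05 N, so 0.437 dyn = 0.437 * 1e-05 = 4.37e-06 N. 1 foot = 0.3048 m, so 1.342 foot = 1.342 * 0.3048 = 0.4090416 m. Combine: 4.37e-06 N * 0.4090416 m = 1.7875118e-06 J. 1.7875118e-06 J = 1.7875118e-06 joule ≈ 1.788e-06 joule (4 s.f.). Final answer: 1.788e-06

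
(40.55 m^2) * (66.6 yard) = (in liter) 2.469e+06. Check: 40.55 m^2 is already in m^2. 1 yard = 0.9144 m, so 66.6 yard = 66.6 * 0.9144 = 60.89904 m. Combine: 40.55 m^2 * 60.89904 m = 2469.4561 m^3. 1 liter = 0.001 m^3, so 2469.4561 m^3 = 2469.4561 / 0.001 = 2469456.1 liter ≈ 2.469e+06 liter (4 s.f.).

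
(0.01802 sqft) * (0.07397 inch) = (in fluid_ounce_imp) 0.1107. Check: 1 sqft = 0.09290304 m^2, so 0.01802 sqft = 0.01802 * 0.09290304 = 0.0016741128 m^2. 1 inch = 0.0254 m, so 0.07397 inch = 0.07397 * 0.0254 = 0.001878838 m. Combine: 0.0016741128 m^2 * 0.001878838 m = 3.1453867e-06 m^3. 1 fluid_ounce_imp = 2.8413063e-05 m^3, so 3.1453867e-06 m^3 = 3.1453867e-06 / 2.8413063e-05 = 0.11070214 fluid_ounce_imp ≈ 0.1107 fluid_ounce_imp (4 s.f.).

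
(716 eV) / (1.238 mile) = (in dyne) 5.758e-15. Check: 1 eV = 1.6021766e-19 J, so 716 eV = 716 * 1.6021766e-19 = 1.1471585e-16 J. 1 mile = 1609.344 m, so 1.238 mile = 1.238 * 1609.344 = 1992.3679 m. Combine: 1.1471585e-16 J / 1992.3679 m = 5.7577643e-20 N. 1 dyne = 1e-05 N, so 5.7577643e-20 N = 5.7577643e-20 / 1e-05 = 5.7577643e-15 dyne ≈ 5.758e-15 dyne (4 s.f.).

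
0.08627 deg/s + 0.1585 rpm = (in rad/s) 1 deg/s = 0.017453293 rad/s, so 0.08627 deg/s = 0.08627 * 0.017453293 = 0.0015056955 rad/s. 1 rpm = 0.10471976 rad/s, so 0.1585 rpm = 0.1585 * 0.10471976 = 0.016598081 rad/s. Sum: 0.0015056955 + 0.016598081 = 0.018103777 rad/s. Result: 0.018103777 rad/s ≈ 0.0181 rad/s (4 s.f.). Final answer: 0.0181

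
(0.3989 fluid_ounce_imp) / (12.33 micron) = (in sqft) 1 fluid_ounce_imp = 2.8413063e-05 m^3, so 0.3989 fluid_ounce_imp = 0.3989 * 2.8413063e-05 = 1.1333971e-05 m^3. 1 micron = 1e-06 m, so 12.33 micron = 12.33 * 1e-06 = 1.233e-05 m. Combine: 1.1333971e-05 m^3 / 1.233e-05 m = 0.91921903 m^2. 1 sqft = 0.09290304 m^2, so 0.91921903 m^2 = 0.91921903 / 0.09290304 = 9.8943913 sqft ≈ 9.894 sqft (4 s.f.). Final answer: 9.894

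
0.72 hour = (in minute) 1 hour = 3600 s, so 0.72 hour = 0.72 * 3600 = 2592 s. 1 minute = 60 s, so 2592 s = 2592 / 60 = 43.2 minute. Final answer: 43.2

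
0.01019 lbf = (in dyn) 1 lbf = 4.4482216 N, so 0.01019 lbf = 0.01019 * 4.4482216 = 0.045327378 N. 1 dyn = 1e-05 N, so 0.045327378 N = 0.045327378 / 1e-05 = 4532.7378 dyn ≈ 4533 dyn (4 s.f.). Final answer: 4533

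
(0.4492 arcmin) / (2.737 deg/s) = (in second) 0.002735. Check: 1 arcmin = 0.00029088821 rad, so 0.4492 arcmin = 0.4492 * 0.00029088821 = 0.00013066698 rad. 1 deg/s = 0.017453293 rad/s, so 2.737 deg/s = 2.737 * 0.017453293 = 0.047769662 rad/s. Combine: 0.00013066698 rad / 0.047769662 rad/s = 0.002735355 s. 0.002735355 s = 0.002735355 second ≈ 0.002735 second (4 s.f.).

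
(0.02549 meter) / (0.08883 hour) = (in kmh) 0.000287. Check: 0.02549 meter = 0.02549 m. 1 hour = 3600 s, so 0.08883 hour = 0.08883 * 3600 = 319.788 s. Combine: 0.02549 m / 319.788 s = 7.9709057e-05 m/s. 1 kmh = 0.27777778 m/s, so 7.9709057e-05 m/s = 7.9709057e-05 / 0.27777778 = 0.00028695261 kmh ≈ 0.000287 kmh (4 s.f.).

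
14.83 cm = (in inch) 5.839. Check: 1 cm = 0.01 m, so 14.83 cm = 14.83 * 0.01 = 0.1483 m. 1 inch = 0.0254 m, so 0.1483 m = 0.1483 / 0.0254 = 5.8385827 inch ≈ 5.839 inch (4 s.f.).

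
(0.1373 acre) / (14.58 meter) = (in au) 2.547e-10. Check: 1 acre = 4046.8564 m^2, so 0.1373 acre = 0.1373 * 4046.8564 = 555.63339 m^2. 14.58 meter = 14.58 m. Combine: 555.63339 m^2 / 14.58 m = 38.109286 m. 1 au = 1.4959787e+11 m, so 38.109286 m = 38.109286 / 1.4959787e+11 = 2.5474484e-10 au ≈ 2.547e-10 au (4 s.f.).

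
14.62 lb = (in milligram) 6.632e+06. Check: 1 lb = 0.45359237 kg, so 14.62 lb = 14.62 * 0.45359237 = 6.6315204 kg. 1 milligram = 1e-06 kg, so 6.6315204 kg = 6.6315204 / 1e-06 = 6631520.4 milligram ≈ 6.632e+06 milligram (4 s.f.).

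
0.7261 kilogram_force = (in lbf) 1.601. Check: 1 kilogram_force = 9.80665 N, so 0.7261 kilogram_force = 0.7261 * 9.80665 = 7.1206086 N. 1 lbf = 4.4482216 N, so 7.1206086 N = 7.1206086 / 4.4482216 = 1.6007765 lbf ≈ 1.601 lbf (4 s.f.).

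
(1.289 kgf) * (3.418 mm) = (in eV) 2.697e+17. Check: 1 kgf = 9.80665 N, so 1.289 kgf = 1.289 * 9.80665 = 12.640772 N. 1 mm = 0.001 m, so 3.418 mm = 3.418 * 0.001 = 0.003418 m. Combine: 12.640772 N * 0.003418 m = 0.043206158 J. 1 eV = 1.6021766e-19 J, so 0.043206158 J = 0.043206158 / 1.6021766e-19 = 2.6967163e+17 eV ≈ 2.697e+17 eV (4 s.f.).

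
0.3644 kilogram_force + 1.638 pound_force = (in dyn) 1.086e+06. Check: 1 kilogram_force = 9.80665 N, so 0.3644 kilogram_force = 0.3644 * 9.80665 = 3.5735433 N. 1 pound_force = 4.4482216 N, so 1.638 pound_force = 1.638 * 4.4482216 = 7.286187 N. Sum: 3.5735433 + 7.286187 = 10.85973 N. 1 dyn = 1e-05 N, so 10.85973 N = 10.85973 / 1e-05 = 1085973 dyn ≈ 1.086e+06 dyn (4 s.f.).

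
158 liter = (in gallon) 1 liter = 0.001 m^3, so 158 liter = 158 * 0.001 = 0.158 m^3. 1 gallon = 0.0037854118 m^3, so 0.158 m^3 = 0.158 / 0.0037854118 = 41.739184 gallon ≈ 41.74 gallon (4 s.f.). Final answer: 41.74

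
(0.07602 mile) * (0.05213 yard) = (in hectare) 1 mile = 1609.344 m, so 0.07602 mile = 0.07602 * 1609.344 = 122.34233 m. 1 yard = 0.9144 m, so 0.05213 yard = 0.05213 * 0.9144 = 0.047667672 m. Combine: 122.34233 m * 0.047667672 m = 5.8317741 m^2. 1 hectare = 10000 m^2, so 5.8317741 m^2 = 5.8317741 / 10000 = 0.00058317741 hectare ≈ 0.0005832 hectare (4 s.f.). Final answer: 0.0005832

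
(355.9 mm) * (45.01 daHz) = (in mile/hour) 1 mm = 0.001 m, so 355.9 mm = 355.9 * 0.001 = 0.3559 m. 1 daHz = 10 Hz, so 45.01 daHz = 45.01 * 10 = 450.1 Hz. Combine: 0.3559 m * 450.1 Hz = 160.19059 m/s. 1 mile/hour = 0.44704 m/s, so 160.19059 m/s = 160.19059 / 0.44704 = 358.33614 mile/hour ≈ 358.3 mile/hour (4 s.f.). Final answer: 358.3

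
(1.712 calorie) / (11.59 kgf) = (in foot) 1 calorie = 4.184 J, so 1.712 calorie = 1.712 * 4.184 = 7.163008 J. 1 kgf = 9.80665 N, so 11.59 kgf = 11.59 * 9.80665 = 113.65907 N. Combine: 7.163008 J / 113.65907 N = 0.063021876 m. 1 foot = 0.3048 m, so 0.063021876 m = 0.063021876 / 0.3048 = 0.20676468 foot ≈ 0.2068 foot (4 s.f.). Final answer: 0.2068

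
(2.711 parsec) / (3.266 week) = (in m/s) 4.235e+10. Check: 1 parsec = 3.0856776e+16 m, so 2.711 parsec = 2.711 * 3.0856776e+16 = 8.3652719e+16 m. 1 week = 604800 s, so 3.266 week = 3.266 * 604800 = 1975276.8 s. Combine: 8.3652719e+16 m / 1975276.8 s = 4.2349872e+10 m/s. Result: 4.2349872e+10 m/s ≈ 4.235e+10 m/s (4 s.f.).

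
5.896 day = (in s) 1 day = 86400 s, so 5.896 day = 5.896 * 86400 = 509414.4 s. Result: 509414.4 s ≈ 5.094e+05 s (4 s.f.). Final answer: 5.094e+05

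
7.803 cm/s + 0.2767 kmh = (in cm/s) 1 cm/s = 0.01 m/s, so 7.803 cm/s = 7.803 * 0.01 = 0.07803 m/s. 1 kmh = 0.27777778 m/s, so 0.2767 kmh = 0.2767 * 0.27777778 = 0.076861111 m/s. Sum: 0.07803 + 0.076861111 = 0.15489111 m/s. 1 cm/s = 0.01 m/s, so 0.15489111 m/s = 0.15489111 / 0.01 = 15.489111 cm/s ≈ 15.49 cm/s (4 s.f.). Final answer: 15.49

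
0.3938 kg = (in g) 393.8. Check: 1 g = 0.001 kg, so 0.3938 kg = 0.3938 / 0.001 = 393.8 g.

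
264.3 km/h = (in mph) 164.2. Check: 1 km/h = 0.27777778 m/s, so 264.3 km/h = 264.3 * 0.27777778 = 73.416667 m/s. 1 mph = 0.44704 m/s, so 73.416667 m/s = 73.416667 / 0.44704 = 164.22841 mph ≈ 164.2 mph (4 s.f.).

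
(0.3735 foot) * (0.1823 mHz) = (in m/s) 1 foot = 0.3048 m, so 0.3735 foot = 0.3735 * 0.3048 = 0.1138428 m. 1 mHz = 0.001 Hz, so 0.1823 mHz = 0.1823 * 0.001 = 0.0001823 Hz. Combine: 0.1138428 m * 0.0001823 Hz = 2.0753542e-05 m/s. Result: 2.0753542e-05 m/s ≈ 2.075e-05 m/s (4 s.f.). Final answer: 2.075e-05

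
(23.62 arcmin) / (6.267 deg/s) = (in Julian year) 1 arcmin = 0.00029088821 rad, so 23.62 arcmin = 23.62 * 0.00029088821 = 0.0068707795 rad. 1 deg/s = 0.017453293 rad/s, so 6.267 deg/s = 6.267 * 0.017453293 = 0.10937978 rad/s. Combine: 0.0068707795 rad / 0.10937978 rad/s = 0.062815808 s. 1 Julian year = 31557600 s, so 0.062815808 s = 0.062815808 / 31557600 = 1.9905128e-09 Julian year ≈ 1.991e-09 Julian year (4 s.f.). Final answer: 1.991e-09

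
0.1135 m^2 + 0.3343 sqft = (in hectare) 1.446e-05. Check: 0.1135 m^2 is already in m^2. 1 sqft = 0.09290304 m^2, so 0.3343 sqft = 0.3343 * 0.09290304 = 0.031057486 m^2. Sum: 0.1135 + 0.031057486 = 0.14455749 m^2. 1 hectare = 10000 m^2, so 0.14455749 m^2 = 0.14455749 / 10000 = 1.4455749e-05 hectare ≈ 1.446e-05 hectare (4 s.f.).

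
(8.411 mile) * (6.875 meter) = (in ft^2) 1 mile = 1609.344 m, so 8.411 mile = 8.411 * 1609.344 = 13536.192 m. 6.875 meter = 6.875 m. Combine: 13536.192 m * 6.875 m = 93061.323 m^2. 1 ft^2 = 0.09290304 m^2, so 93061.323 m^2 = 93061.323 / 0.09290304 = 1001703.7 ft^2 ≈ 1.002e+06 ft^2 (4 s.f.). Final answer: 1.002e+06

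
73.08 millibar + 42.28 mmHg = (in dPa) 1.294e+05. Check: 1 millibar = 100 Pa, so 73.08 millibar = 73.08 * 100 = 7308 Pa. 1 mmHg = 133.32237 Pa, so 42.28 mmHg = 42.28 * 133.32237 = 5636.8697 Pa. Sum: 7308 + 5636.8697 = 12944.87 Pa. 1 dPa = 0.1 Pa, so 12944.87 Pa = 12944.87 / 0.1 = 129448.7 dPa ≈ 1.294e+05 dPa (4 s.f.).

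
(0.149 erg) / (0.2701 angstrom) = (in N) 551.6. Check: 1 erg = 1e-07 J, so 0.149 erg = 0.149 * 1e-07 = 1.49e-08 J. 1 angstrom = 1e-10 m, so 0.2701 angstrom = 0.2701 * 1e-10 = 2.701e-11 m. Combine: 1.49e-08 J / 2.701e-11 m = 551.64754 N. Result: 551.64754 N ≈ 551.6 N (4 s.f.).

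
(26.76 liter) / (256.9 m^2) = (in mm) 1 liter = 0.001 m^3, so 26.76 liter = 26.76 * 0.001 = 0.02676 m^3. 256.9 m^2 is already in m^2. Combine: 0.02676 m^3 / 256.9 m^2 = 0.00010416504 m. 1 mm = 0.001 m, so 0.00010416504 m = 0.00010416504 / 0.001 = 0.10416504 mm ≈ 0.1042 mm (4 s.f.). Final answer: 0.1042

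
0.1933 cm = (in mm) 1 cm = 0.01 m, so 0.1933 cm = 0.1933 * 0.01 = 0.001933 m. 1 mm = 0.001 m, so 0.001933 m = 0.001933 / 0.001 = 1.933 mm. Final answer: 1.933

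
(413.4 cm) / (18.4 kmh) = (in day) 9.361e-06. Check: 1 cm = 0.01 m, so 413.4 cm = 413.4 * 0.01 = 4.134 m. 1 kmh = 0.27777778 m/s, so 18.4 kmh = 18.4 * 0.27777778 = 5.1111111 m/s. Combine: 4.134 m / 5.1111111 m/s = 0.80882609 s. 1 day = 86400 s, so 0.80882609 s = 0.80882609 / 86400 = 9.361413e-06 day ≈ 9.361e-06 day (4 s.f.).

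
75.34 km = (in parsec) 1 km = 1000 m, so 75.34 km = 75.34 * 1000 = 75340 m. 1 parsec = 3.0856776e+16 m, so 75340 m = 75340 / 3.0856776e+16 = 2.4416031e-12 parsec ≈ 2.442e-12 parsec (4 s.f.). Final answer: 2.442e-12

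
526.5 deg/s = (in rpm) 87.75. Check: 1 deg/s = 0.017453293 rad/s, so 526.5 deg/s = 526.5 * 0.017453293 = 9.1891585 rad/s. 1 rpm = 0.10471976 rad/s, so 9.1891585 rad/s = 9.1891585 / 0.10471976 = 87.75 rpm.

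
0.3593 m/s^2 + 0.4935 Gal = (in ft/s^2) 0.3593 m/s^2 is already in m/s^2. 1 Gal = 0.01 m/s^2, so 0.4935 Gal = 0.4935 * 0.01 = 0.004935 m/s^2. Sum: 0.3593 + 0.004935 = 0.364235 m/s^2. 1 ft/s^2 = 0.3048 m/s^2, so 0.364235 m/s^2 = 0.364235 / 0.3048 = 1.1949967 ft/s^2 ≈ 1.195 ft/s^2 (4 s.f.). Final answer: 1.195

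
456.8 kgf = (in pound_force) 1007. Check: 1 kgf = 9.80665 N, so 456.8 kgf = 456.8 * 9.80665 = 4479.6777 N. 1 pound_force = 4.4482216 N, so 4479.6777 N = 4479.6777 / 4.4482216 = 1007.0716 pound_force ≈ 1007 pound_force (4 s.f.).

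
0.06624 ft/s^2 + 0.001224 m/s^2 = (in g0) 0.002184. Check: 1 ft/s^2 = 0.3048 m/s^2, so 0.06624 ft/s^2 = 0.06624 * 0.3048 = 0.020189952 m/s^2. 0.001224 m/s^2 is already in m/s^2. Sum: 0.020189952 + 0.001224 = 0.021413952 m/s^2. 1 g0 = 9.80665 m/s^2, so 0.021413952 m/s^2 = 0.021413952 / 9.80665 = 0.0021836154 g0 ≈ 0.002184 g0 (4 s.f.).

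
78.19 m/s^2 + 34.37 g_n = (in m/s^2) 78.19 m/s^2 is already in m/s^2. 1 g_n = 9.80665 m/s^2, so 34.37 g_n = 34.37 * 9.80665 = 337.05456 m/s^2. Sum: 78.19 + 337.05456 = 415.24456 m/s^2. Result: 415.24456 m/s^2 ≈ 415.2 m/s^2 (4 s.f.). Final answer: 415.2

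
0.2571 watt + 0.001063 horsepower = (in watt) 1.05. Check: 0.2571 watt = 0.2571 W. 1 horsepower = 745.69987 W, so 0.001063 horsepower = 0.001063 * 745.69987 = 0.79267896 W. Sum: 0.2571 + 0.79267896 = 1.049779 W. 1.049779 W = 1.049779 watt ≈ 1.05 watt (4 s.f.).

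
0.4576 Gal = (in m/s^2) 1 Gal = 0.01 m/s^2, so 0.4576 Gal = 0.4576 * 0.01 = 0.004576 m/s^2. Result: 0.004576 m/s^2. Final answer: 0.004576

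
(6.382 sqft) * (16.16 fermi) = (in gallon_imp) 1 sqft = 0.09290304 m^2, so 6.382 sqft = 6.382 * 0.09290304 = 0.5929072 m^2. 1 fermi = 1e-15 m, so 16.16 fermi = 16.16 * 1e-15 = 1.616e-14 m. Combine: 0.5929072 m^2 * 1.616e-14 m = 9.5813804e-15 m^3. 1 gallon_imp = 0.00454609 m^3, so 9.5813804e-15 m^3 = 9.5813804e-15 / 0.00454609 = 2.107609e-12 gallon_imp ≈ 2.108e-12 gallon_imp (4 s.f.). Final answer: 2.108e-12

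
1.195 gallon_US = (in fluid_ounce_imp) 159.2. Check: 1 gallon_US = 0.0037854118 m^3, so 1.195 gallon_US = 1.195 * 0.0037854118 = 0.0045235671 m^3. 1 fluid_ounce_imp = 2.8413063e-05 m^3, so 0.0045235671 m^3 = 0.0045235671 / 2.8413063e-05 = 159.2073 fluid_ounce_imp ≈ 159.2 fluid_ounce_imp (4 s.f.).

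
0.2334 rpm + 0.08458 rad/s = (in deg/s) 1 rpm = 0.10471976 rad/s, so 0.2334 rpm = 0.2334 * 0.10471976 = 0.024441591 rad/s. 0.08458 rad/s is already in rad/s. Sum: 0.024441591 + 0.08458 = 0.10902159 rad/s. 1 deg/s = 0.017453293 rad/s, so 0.10902159 rad/s = 0.10902159 / 0.017453293 = 6.246477 deg/s ≈ 6.246 deg/s (4 s.f.). Final answer: 6.246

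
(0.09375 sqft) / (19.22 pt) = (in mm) 1 sqft = 0.09290304 m^2, so 0.09375 sqft = 0.09375 * 0.09290304 = 0.00870966 m^2. 1 pt = 0.00035277778 m, so 19.22 pt = 19.22 * 0.00035277778 = 0.0067803889 m. Combine: 0.00870966 m^2 / 0.0067803889 m = 1.2845369 m. 1 mm = 0.001 m, so 1.2845369 m = 1.2845369 / 0.001 = 1284.5369 mm ≈ 1285 mm (4 s.f.). Final answer: 1285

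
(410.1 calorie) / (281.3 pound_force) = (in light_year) 1 calorie = 4.184 J, so 410.1 calorie = 410.1 * 4.184 = 1715.8584 J. 1 pound_force = 4.4482216 N, so 281.3 pound_force = 281.3 * 4.4482216 = 1251.2847 N. Combine: 1715.8584 J / 1251.2847 N = 1.3712773 m. 1 light_year = 9.4607305e+15 m, so 1.3712773 m = 1.3712773 / 9.4607305e+15 = 1.4494413e-16 light_year ≈ 1.449e-16 light_year (4 s.f.). Final answer: 1.449e-16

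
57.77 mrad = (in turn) 1 mrad = 0.001 rad, so 57.77 mrad = 57.77 * 0.001 = 0.05777 rad. 1 turn = 6.2831853 rad, so 0.05777 rad = 0.05777 / 6.2831853 = 0.0091943811 turn ≈ 0.009194 turn (4 s.f.). Final answer: 0.009194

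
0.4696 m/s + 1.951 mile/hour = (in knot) 2.608. Check: 0.4696 m/s is already in m/s. 1 mile/hour = 0.44704 m/s, so 1.951 mile/hour = 1.951 * 0.44704 = 0.87217504 m/s. Sum: 0.4696 + 0.87217504 = 1.341775 m/s. 1 knot = 0.51444444 m/s, so 1.341775 m/s = 1.341775 / 0.51444444 = 2.608202 knot ≈ 2.608 knot (4 s.f.).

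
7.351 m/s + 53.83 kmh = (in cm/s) 2230. Check: 7.351 m/s is already in m/s. 1 kmh = 0.27777778 m/s, so 53.83 kmh = 53.83 * 0.27777778 = 14.952778 m/s. Sum: 7.351 + 14.952778 = 22.303778 m/s. 1 cm/s = 0.01 m/s, so 22.303778 m/s = 22.303778 / 0.01 = 2230.3778 cm/s ≈ 2230 cm/s (4 s.f.).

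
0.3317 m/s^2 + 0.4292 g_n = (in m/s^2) 4.541. Check: 0.3317 m/s^2 is already in m/s^2. 1 g_n = 9.80665 m/s^2, so 0.4292 g_n = 0.4292 * 9.80665 = 4.2090142 m/s^2. Sum: 0.3317 + 4.2090142 = 4.5407142 m/s^2. Result: 4.5407142 m/s^2 ≈ 4.541 m/s^2 (4 s.f.).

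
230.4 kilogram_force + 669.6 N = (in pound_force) 1 kilogram_force = 9.80665 N, so 230.4 kilogram_force = 230.4 * 9.80665 = 2259.4522 N. 669.6 N is already in N. Sum: 2259.4522 + 669.6 = 2929.0522 N. 1 pound_force = 4.4482216 N, so 2929.0522 N = 2929.0522 / 4.4482216 = 658.47712 pound_force ≈ 658.5 pound_force (4 s.f.). Final answer: 658.5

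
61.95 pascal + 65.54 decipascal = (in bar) 0.000685. Check: 61.95 pascal = 61.95 Pa. 1 decipascal = 0.1 Pa, so 65.54 decipascal = 65.54 * 0.1 = 6.554 Pa. Sum: 61.95 + 6.554 = 68.504 Pa. 1 bar = 100000 Pa, so 68.504 Pa = 68.504 / 100000 = 0.00068504 bar ≈ 0.000685 bar (4 s.f.).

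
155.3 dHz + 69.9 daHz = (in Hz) 1 dHz = 0.1 Hz, so 155.3 dHz = 155.3 * 0.1 = 15.53 Hz. 1 daHz = 10 Hz, so 69.9 daHz = 69.9 * 10 = 699 Hz. Sum: 15.53 + 699 = 714.53 Hz. Result: 714.53 Hz ≈ 714.5 Hz (4 s.f.). Final answer: 714.5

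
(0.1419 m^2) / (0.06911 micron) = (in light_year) 2.17e-10. Check: 0.1419 m^2 is already in m^2. 1 micron = 1e-06 m, so 0.06911 micron = 0.06911 * 1e-06 = 6.911e-08 m. Combine: 0.1419 m^2 / 6.911e-08 m = 2053248.4 m. 1 light_year = 9.4607305e+15 m, so 2053248.4 m = 2053248.4 / 9.4607305e+15 = 2.1702853e-10 light_year ≈ 2.17e-10 light_year (4 s.f.).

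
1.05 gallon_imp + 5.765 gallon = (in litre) 26.6. Check: 1 gallon_imp = 0.00454609 m^3, so 1.05 gallon_imp = 1.05 * 0.00454609 = 0.0047733945 m^3. 1 gallon = 0.0037854118 m^3, so 5.765 gallon = 5.765 * 0.0037854118 = 0.021822899 m^3. Sum: 0.0047733945 + 0.021822899 = 0.026596293 m^3. 1 litre = 0.001 m^3, so 0.026596293 m^3 = 0.026596293 / 0.001 = 26.596293 litre ≈ 26.6 litre (4 s.f.).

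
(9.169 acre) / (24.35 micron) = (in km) 1 acre = 4046.8564 m^2, so 9.169 acre = 9.169 * 4046.8564 = 37105.627 m^2. 1 micron = 1e-06 m, so 24.35 micron = 24.35 * 1e-06 = 2.435e-05 m. Combine: 37105.627 m^2 / 2.435e-05 m = 1.523845e+09 m. 1 km = 1000 m, so 1.523845e+09 m = 1.523845e+09 / 1000 = 1523845 km ≈ 1.524e+06 km (4 s.f.). Final answer: 1.524e+06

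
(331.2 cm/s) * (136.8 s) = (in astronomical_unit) 3.029e-09. Check: 1 cm/s = 0.01 m/s, so 331.2 cm/s = 331.2 * 0.01 = 3.312 m/s. 136.8 s is already in s. Combine: 3.312 m/s * 136.8 s = 453.0816 m. 1 astronomical_unit = 1.4959787e+11 m, so 453.0816 m = 453.0816 / 1.4959787e+11 = 3.0286634e-09 astronomical_unit ≈ 3.029e-09 astronomical_unit (4 s.f.).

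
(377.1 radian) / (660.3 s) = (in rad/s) 377.1 radian = 377.1 rad. 660.3 s is already in s. Combine: 377.1 rad / 660.3 s = 0.57110404 rad/s. Result: 0.57110404 rad/s ≈ 0.5711 rad/s (4 s.f.). Final answer: 0.5711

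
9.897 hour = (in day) 0.4124. Check: 1 hour = 3600 s, so 9.897 hour = 9.897 * 3600 = 35629.2 s. 1 day = 86400 s, so 35629.2 s = 35629.2 / 86400 = 0.412375 day ≈ 0.4124 day (4 s.f.).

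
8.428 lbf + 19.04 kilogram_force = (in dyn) 1 lbf = 4.4482216 N, so 8.428 lbf = 8.428 * 4.4482216 = 37.489612 N. 1 kilogram_force = 9.80665 N, so 19.04 kilogram_force = 19.04 * 9.80665 = 186.71862 N. Sum: 37.489612 + 186.71862 = 224.20823 N. 1 dyn = 1e-05 N, so 224.20823 N = 224.20823 / 1e-05 = 22420823 dyn ≈ 2.242e+07 dyn (4 s.f.). Final answer: 2.242e+07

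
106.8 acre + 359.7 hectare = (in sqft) 4.337e+07. Check: 1 acre = 4046.8564 m^2, so 106.8 acre = 106.8 * 4046.8564 = 432204.27 m^2. 1 hectare = 10000 m^2, so 359.7 hectare = 359.7 * 10000 = 3597000 m^2. Sum: 432204.27 + 3597000 = 4029204.3 m^2. 1 sqft = 0.09290304 m^2, so 4029204.3 m^2 = 4029204.3 / 0.09290304 = 43369994 sqft ≈ 4.337e+07 sqft (4 s.f.).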